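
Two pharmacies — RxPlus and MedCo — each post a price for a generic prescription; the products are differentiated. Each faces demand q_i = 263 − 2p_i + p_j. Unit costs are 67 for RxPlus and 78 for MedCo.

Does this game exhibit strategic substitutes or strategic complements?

strategic complements

RxPlus's profit: π = (p_{RxPlus} − 67)(263 − 2p_{RxPlus} + p_{MedCo}).
∂π/∂p_{RxPlus} = 397 − 4p_{RxPlus} + p_{MedCo} = 0 ⇒ p_{RxPlus} = 99.25 + 0.25p_{MedCo}.
The best-response slope dp_{RxPlus}/dp_{MedCo} = 0.25 > 0: the reaction function is upward-sloping, so the choices are strategic complements.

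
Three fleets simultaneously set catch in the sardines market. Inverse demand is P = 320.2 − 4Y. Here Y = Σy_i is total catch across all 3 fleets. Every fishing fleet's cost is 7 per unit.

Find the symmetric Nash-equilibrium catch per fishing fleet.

19.575

A representative fishing fleet's profit is π_i = y_i(320.2 − 4Y) − 7y_i, with Y = y_i + Σ_{j≠i} y_j.
First-order condition: 313.2 − 8y_i − 4Σ_{j≠i} y_j = 0.
Imposing symmetry (y_j = y for all j) turns Σ_{j≠i} y_j into 2y, so 313.2 = 16y and y = 19.575.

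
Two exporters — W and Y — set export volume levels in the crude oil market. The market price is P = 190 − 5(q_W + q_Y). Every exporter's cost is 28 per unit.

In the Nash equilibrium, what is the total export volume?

Exporter W's profit: π = q_W(190 − 5(q_W + q_Y)) − 28q_W.
∂π/∂q_W = 162 − 10q_W − 5q_Y = 0, so q_W = 16.2 − 0.5q_Y.
Setting q_W = q_Y in the reaction function: q_W = 16.2 − 0.5q_W, so q_W = 16.2 / 1.5 = 10.8.
Total export volume: 10.8 + 10.8 = 21.6.

21.6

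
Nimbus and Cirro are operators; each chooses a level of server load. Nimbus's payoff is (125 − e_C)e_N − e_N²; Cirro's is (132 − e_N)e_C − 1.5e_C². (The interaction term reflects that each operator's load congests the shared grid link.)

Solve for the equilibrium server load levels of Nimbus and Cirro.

Expanding Nimbus's payoff: 125e_N − e_Ce_N − e_N².
∂π/∂e_N = 125 − e_C − 2e_N = 0, so e_N = 62.5 − 0.5e_C.
Likewise for Cirro: e_C = 44 − (1/3)e_N.
Plugging e_C into Nimbus's best response: e_N = 62.5 − 0.5(44 − (1/3)e_N) ⇒ (5/6)e_N = 40.5, so e_N = 48.6.
Then e_C = 44 − (1/3)·48.6 = 27.8.

48.6, 27.8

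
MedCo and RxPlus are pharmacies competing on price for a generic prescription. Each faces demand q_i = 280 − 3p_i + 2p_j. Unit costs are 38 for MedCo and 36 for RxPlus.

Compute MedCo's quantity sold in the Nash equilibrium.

MedCo's profit: π = (p_{MedCo} − 38)(280 − 3p_{MedCo} + 2p_{RxPlus}).
∂π/∂p_{MedCo} = 394 − 6p_{MedCo} + 2p_{RxPlus} = 0 ⇒ p_{MedCo} = 197/3 + (1/3)p_{RxPlus}.
Similarly p_{RxPlus} = 194/3 + (1/3)p_{MedCo}.
Solving the two reaction functions simultaneously: (1 − (1/3)(1/3))p_{MedCo} = 197/3 + (1/3)·(194/3), so (8/9)p_{MedCo} = 785/9 and p_{MedCo} = 98.125.
Then p_{RxPlus} = 194/3 + (1/3)·98.125 = 97.375.
q_{MedCo} = 280 − 3·98.125 + 2·97.375 = 180.375.

180.375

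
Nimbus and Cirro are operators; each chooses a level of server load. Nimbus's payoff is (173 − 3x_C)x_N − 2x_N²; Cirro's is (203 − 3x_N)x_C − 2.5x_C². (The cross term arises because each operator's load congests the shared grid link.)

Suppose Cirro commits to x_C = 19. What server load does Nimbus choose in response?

29

Expanding Nimbus's payoff: 173x_N − 3x_Cx_N − 2x_N².
∂π/∂x_N = 173 − 3x_C − 4x_N = 0, so x_N = 43.25 − 0.75x_C.
At x_C = 19: x_N = 43.25 − 0.75·19 = 29.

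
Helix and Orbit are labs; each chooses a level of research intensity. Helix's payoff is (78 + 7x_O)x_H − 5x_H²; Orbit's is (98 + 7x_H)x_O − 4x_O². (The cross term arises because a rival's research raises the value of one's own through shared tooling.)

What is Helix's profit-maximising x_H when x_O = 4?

10.6

Expanding Helix's payoff: 78x_H + 7x_Ox_H − 5x_H².
∂π/∂x_H = 78 + 7x_O − 10x_H = 0, so x_H = 7.8 + 0.7x_O.
At x_O = 4: x_H = 7.8 + 0.7·4 = 10.6.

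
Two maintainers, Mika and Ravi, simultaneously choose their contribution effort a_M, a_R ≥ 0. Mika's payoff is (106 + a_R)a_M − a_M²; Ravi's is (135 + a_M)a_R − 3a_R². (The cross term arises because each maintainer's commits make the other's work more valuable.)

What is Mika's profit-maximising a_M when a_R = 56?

81

Expanding Mika's payoff: 106a_M + a_Ra_M − a_M².
∂π/∂a_M = 106 + a_R − 2a_M = 0, so a_M = 53 + 0.5a_R.
At a_R = 56: a_M = 53 + 0.5·56 = 81.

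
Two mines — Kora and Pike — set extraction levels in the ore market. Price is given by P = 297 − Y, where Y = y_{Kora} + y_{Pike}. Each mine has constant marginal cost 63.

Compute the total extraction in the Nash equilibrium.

Mine Kora's profit: π = y_{Kora}(297 − (y_{Kora} + y_{Pike})) − 63y_{Kora}.
∂π/∂y_{Kora} = 234 − 2y_{Kora} − y_{Pike} = 0, so y_{Kora} = 117 − 0.5y_{Pike}.
The game is symmetric, so in equilibrium y_{Pike} = y_{Kora}: the reaction function gives 1.5y_{Kora} = 117, hence y_{Kora} = 78.
Total extraction: 78 + 78 = 156.

156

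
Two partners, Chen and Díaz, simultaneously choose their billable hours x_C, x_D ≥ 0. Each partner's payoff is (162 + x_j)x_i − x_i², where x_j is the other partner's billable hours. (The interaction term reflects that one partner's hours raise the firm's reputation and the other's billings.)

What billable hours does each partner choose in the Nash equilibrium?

162

Chen's payoff is (162 + x_D)x_C − x_C².
∂π/∂x_C = 162 + x_D − 2x_C = 0, so x_C = 81 + 0.5x_D.
By symmetry x_D = x_C; substituting into the reaction function, 0.5x_C = 81 and x_C = 162.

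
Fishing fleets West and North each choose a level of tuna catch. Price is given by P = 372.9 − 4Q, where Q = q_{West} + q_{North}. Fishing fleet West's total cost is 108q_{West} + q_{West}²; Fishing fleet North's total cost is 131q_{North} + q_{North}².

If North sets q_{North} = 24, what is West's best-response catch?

16.89

Fishing fleet West's profit: π = q_{West}(372.9 − 4(q_{West} + q_{North})) − 108q_{West} − q_{West}².
∂π/∂q_{West} = 264.9 − 10q_{West} − 4q_{North} = 0, so q_{West} = 26.49 − 0.4q_{North}.
At q_{North} = 24: q_{West} = 26.49 − 0.4·24 = 16.89.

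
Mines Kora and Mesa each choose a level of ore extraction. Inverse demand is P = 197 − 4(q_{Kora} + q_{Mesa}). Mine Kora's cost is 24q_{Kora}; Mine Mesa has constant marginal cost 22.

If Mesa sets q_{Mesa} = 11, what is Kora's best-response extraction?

Mine Kora's profit: π = q_{Kora}(197 − 4(q_{Kora} + q_{Mesa})) − 24q_{Kora}.
∂π/∂q_{Kora} = 173 − 8q_{Kora} − 4q_{Mesa} = 0, so q_{Kora} = 21.625 − 0.5q_{Mesa}.
At q_{Mesa} = 11: q_{Kora} = 21.625 − 0.5·11 = 16.125.

16.125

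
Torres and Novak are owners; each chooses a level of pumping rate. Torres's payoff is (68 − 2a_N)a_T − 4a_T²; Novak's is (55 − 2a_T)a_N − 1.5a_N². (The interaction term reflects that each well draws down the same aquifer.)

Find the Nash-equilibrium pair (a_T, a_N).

Expanding Torres's payoff: 68a_T − 2a_Na_T − 4a_T².
∂π/∂a_T = 68 − 2a_N − 8a_T = 0, so a_T = 8.5 − 0.25a_N.
Likewise for Novak: a_N = 55/3 − (2/3)a_T.
Substituting the second reaction function into the first: a_T = 8.5 − 0.25(55/3 − (2/3)a_T), which gives (5/6)a_T = 47/12 ⇒ a_T = 4.7.
Then a_N = 55/3 − (2/3)·4.7 = 15.2.

4.7, 15.2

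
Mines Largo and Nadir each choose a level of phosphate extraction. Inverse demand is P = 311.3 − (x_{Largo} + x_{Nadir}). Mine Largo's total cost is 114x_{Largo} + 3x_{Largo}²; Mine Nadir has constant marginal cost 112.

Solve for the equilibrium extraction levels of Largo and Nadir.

13.02, 93.14

Mine Largo's profit: π = x_{Largo}(311.3 − (x_{Largo} + x_{Nadir})) − 114x_{Largo} − 3x_{Largo}².
∂π/∂x_{Largo} = 197.3 − 8x_{Largo} − x_{Nadir} = 0, so x_{Largo} = 24.6625 − 0.125x_{Nadir}.
For Nadir: ∂π/∂x_{Nadir} = 199.3 − 2x_{Nadir} − x_{Largo} = 0 ⇒ x_{Nadir} = 99.65 − 0.5x_{Largo}.
Plugging x_{Nadir} into Largo's best response: x_{Largo} = 24.6625 − 0.125(99.65 − 0.5x_{Largo}) ⇒ 0.9375x_{Largo} = 1953/160, so x_{Largo} = 13.02.
Then x_{Nadir} = 99.65 − 0.5·13.02 = 93.14.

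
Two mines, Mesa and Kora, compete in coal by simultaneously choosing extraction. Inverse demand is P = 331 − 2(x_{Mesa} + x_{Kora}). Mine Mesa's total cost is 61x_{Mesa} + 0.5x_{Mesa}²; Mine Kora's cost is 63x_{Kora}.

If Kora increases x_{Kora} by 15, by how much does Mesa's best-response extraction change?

-6

Mine Mesa's profit: π = x_{Mesa}(331 − 2(x_{Mesa} + x_{Kora})) − 61x_{Mesa} − 0.5x_{Mesa}².
∂π/∂x_{Mesa} = 270 − 5x_{Mesa} − 2x_{Kora} = 0, so x_{Mesa} = 54 − 0.4x_{Kora}.
The reaction-function slope is −0.4, so a 15-unit rise in x_{Kora} moves x_{Mesa} by −0.4 × 15 = −6. Mesa's best response falls — the actions are strategic substitutes.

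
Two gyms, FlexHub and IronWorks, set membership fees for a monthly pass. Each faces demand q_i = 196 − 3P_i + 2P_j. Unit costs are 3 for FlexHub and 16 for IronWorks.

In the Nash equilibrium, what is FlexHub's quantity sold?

FlexHub's profit: π = (P_{FlexHub} − 3)(196 − 3P_{FlexHub} + 2P_{IronWorks}).
∂π/∂P_{FlexHub} = 205 − 6P_{FlexHub} + 2P_{IronWorks} = 0 ⇒ P_{FlexHub} = 205/6 + (1/3)P_{IronWorks}.
Similarly P_{IronWorks} = 122/3 + (1/3)P_{FlexHub}.
Plugging P_{IronWorks} into FlexHub's best response: P_{FlexHub} = 205/6 + (1/3)(122/3 + (1/3)P_{FlexHub}) ⇒ (8/9)P_{FlexHub} = 859/18, so P_{FlexHub} = 53.6875.
Then P_{IronWorks} = 122/3 + (1/3)·53.6875 = 58.5625.
q_{FlexHub} = 196 − 3·53.6875 + 2·58.5625 = 152.0625.

152.0625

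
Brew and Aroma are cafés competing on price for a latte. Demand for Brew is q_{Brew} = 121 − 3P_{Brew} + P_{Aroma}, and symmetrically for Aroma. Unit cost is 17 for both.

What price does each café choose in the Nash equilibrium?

34.4

Brew's profit: π = (P_{Brew} − 17)(121 − 3P_{Brew} + P_{Aroma}).
∂π/∂P_{Brew} = 172 − 6P_{Brew} + P_{Aroma} = 0 ⇒ P_{Brew} = 86/3 + (1/6)P_{Aroma}.
Setting P_{Brew} = P_{Aroma} in the reaction function: P_{Brew} = 86/3 + (1/6)P_{Brew}, so P_{Brew} = (86/3) / (5/6) = 34.4.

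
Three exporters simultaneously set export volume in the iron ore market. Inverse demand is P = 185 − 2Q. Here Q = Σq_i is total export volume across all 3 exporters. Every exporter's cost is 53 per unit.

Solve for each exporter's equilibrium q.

16.5

A representative exporter's profit is π_i = q_i(185 − 2Q) − 53q_i, with Q = q_i + Σ_{j≠i} q_j.
First-order condition: 132 − 4q_i − 2Σ_{j≠i} q_j = 0.
In a symmetric equilibrium every exporter chooses the same q, so Σ_{j≠i} q_j = 2q. The condition becomes 132 − 8q = 0, giving q = 132/8 = 16.5.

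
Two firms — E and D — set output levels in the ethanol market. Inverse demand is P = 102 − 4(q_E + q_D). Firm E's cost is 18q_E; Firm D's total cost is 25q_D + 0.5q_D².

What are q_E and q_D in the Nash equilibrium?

8, 5

Firm E's profit: π = q_E(102 − 4(q_E + q_D)) − 18q_E.
∂π/∂q_E = 84 − 8q_E − 4q_D = 0, so q_E = 10.5 − 0.5q_D.
For D: ∂π/∂q_D = 77 − 9q_D − 4q_E = 0 ⇒ q_D = 77/9 − (4/9)q_E.
Plugging q_D into E's best response: q_E = 10.5 − 0.5(77/9 − (4/9)q_E) ⇒ (7/9)q_E = 56/9, so q_E = 8.
Then q_D = 77/9 − (4/9)·8 = 5.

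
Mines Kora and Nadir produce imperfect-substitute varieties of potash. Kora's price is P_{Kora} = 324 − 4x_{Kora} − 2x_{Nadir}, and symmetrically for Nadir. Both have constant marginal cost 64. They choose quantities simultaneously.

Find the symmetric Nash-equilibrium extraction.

26

Mine Kora's profit: π = x_{Kora}(324 − 4x_{Kora} − 2x_{Nadir}) − 64x_{Kora}.
∂π/∂x_{Kora} = 260 − 8x_{Kora} − 2x_{Nadir} = 0 ⇒ x_{Kora} = 32.5 − 0.25x_{Nadir}.
By symmetry x_{Nadir} = x_{Kora}; substituting into the reaction function, 1.25x_{Kora} = 32.5 and x_{Kora} = 26.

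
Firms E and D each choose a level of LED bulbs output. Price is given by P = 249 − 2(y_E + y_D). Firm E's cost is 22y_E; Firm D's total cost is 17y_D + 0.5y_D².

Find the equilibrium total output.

Firm E's profit: π = y_E(249 − 2(y_E + y_D)) − 22y_E.
∂π/∂y_E = 227 − 4y_E − 2y_D = 0, so y_E = 56.75 − 0.5y_D.
For D: ∂π/∂y_D = 232 − 5y_D − 2y_E = 0 ⇒ y_D = 46.4 − 0.4y_E.
Solving the two reaction functions simultaneously: (1 − (−0.5)(−0.4))y_E = 56.75 − 0.5·46.4, so 0.8y_E = 33.55 and y_E = 41.9375.
Then y_D = 46.4 − 0.4·41.9375 = 29.625.
Total output: 41.9375 + 29.625 = 71.5625.

71.5625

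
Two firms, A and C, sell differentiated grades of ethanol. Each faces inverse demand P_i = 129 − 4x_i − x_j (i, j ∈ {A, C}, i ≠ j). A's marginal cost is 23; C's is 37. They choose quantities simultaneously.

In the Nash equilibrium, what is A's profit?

Firm A's profit: π = x_A(129 − 4x_A − x_C) − 23x_A.
∂π/∂x_A = 106 − 8x_A − x_C = 0 ⇒ x_A = 13.25 − 0.125x_C.
Similarly x_C = 11.5 − 0.125x_A.
Solving the two reaction functions simultaneously: (1 − (−0.125)(−0.125))x_A = 13.25 − 0.125·11.5, so (63/64)x_A = 11.8125 and x_A = 12.
Then x_C = 11.5 − 0.125·12 = 10.
P_A = 129 − 4·12 − 10 = 71.
Profit = (71 − 23)·12 = 576.

576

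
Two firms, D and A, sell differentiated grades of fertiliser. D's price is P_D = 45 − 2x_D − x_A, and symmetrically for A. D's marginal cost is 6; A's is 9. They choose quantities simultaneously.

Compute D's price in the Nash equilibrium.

Firm D's profit: π = x_D(45 − 2x_D − x_A) − 6x_D.
∂π/∂x_D = 39 − 4x_D − x_A = 0 ⇒ x_D = 9.75 − 0.25x_A.
Similarly x_A = 9 − 0.25x_D.
Plugging x_A into D's best response: x_D = 9.75 − 0.25(9 − 0.25x_D) ⇒ 0.9375x_D = 7.5, so x_D = 8.
Then x_A = 9 − 0.25·8 = 7.
P_D = 45 − 2·8 − 7 = 22.

22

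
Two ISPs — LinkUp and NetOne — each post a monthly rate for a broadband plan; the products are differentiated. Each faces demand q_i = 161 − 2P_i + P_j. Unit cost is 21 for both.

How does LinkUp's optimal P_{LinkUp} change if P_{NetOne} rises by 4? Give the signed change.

1

LinkUp's profit: π = (P_{LinkUp} − 21)(161 − 2P_{LinkUp} + P_{NetOne}).
∂π/∂P_{LinkUp} = 203 − 4P_{LinkUp} + P_{NetOne} = 0 ⇒ P_{LinkUp} = 50.75 + 0.25P_{NetOne}.
The reaction-function slope is 0.25, so a 4-unit rise in P_{NetOne} moves P_{LinkUp} by 0.25 × 4 = 1. LinkUp's best response rises — the actions are strategic complements.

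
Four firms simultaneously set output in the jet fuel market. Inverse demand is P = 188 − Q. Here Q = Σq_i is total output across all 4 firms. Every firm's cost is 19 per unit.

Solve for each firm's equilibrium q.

A representative firm's profit is π_i = q_i(188 − Q) − 19q_i, with Q = q_i + Σ_{j≠i} q_j.
First-order condition: 169 − 2q_i − Σ_{j≠i} q_j = 0.
In a symmetric equilibrium every firm chooses the same q, so Σ_{j≠i} q_j = 3q. The condition becomes 169 − 5q = 0, giving q = 169/5 = 33.8.

33.8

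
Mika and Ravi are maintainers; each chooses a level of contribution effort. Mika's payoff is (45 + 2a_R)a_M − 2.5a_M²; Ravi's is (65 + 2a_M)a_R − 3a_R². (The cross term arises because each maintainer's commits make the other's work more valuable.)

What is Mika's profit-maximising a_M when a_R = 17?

15.8

Expanding Mika's payoff: 45a_M + 2a_Ra_M − 2.5a_M².
∂π/∂a_M = 45 + 2a_R − 5a_M = 0, so a_M = 9 + 0.4a_R.
At a_R = 17: a_M = 9 + 0.4·17 = 15.8.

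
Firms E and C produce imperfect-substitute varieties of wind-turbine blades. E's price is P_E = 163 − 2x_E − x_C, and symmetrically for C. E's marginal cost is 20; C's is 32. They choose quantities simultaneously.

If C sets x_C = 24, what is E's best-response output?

Firm E's profit: π = x_E(163 − 2x_E − x_C) − 20x_E.
∂π/∂x_E = 143 − 4x_E − x_C = 0 ⇒ x_E = 35.75 − 0.25x_C.
At x_C = 24: x_E = 35.75 − 0.25·24 = 29.75.

29.75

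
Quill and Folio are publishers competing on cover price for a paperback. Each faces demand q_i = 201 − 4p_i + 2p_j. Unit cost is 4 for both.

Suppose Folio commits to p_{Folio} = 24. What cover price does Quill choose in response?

Quill's profit: π = (p_{Quill} − 4)(201 − 4p_{Quill} + 2p_{Folio}).
∂π/∂p_{Quill} = 217 − 8p_{Quill} + 2p_{Folio} = 0 ⇒ p_{Quill} = 27.125 + 0.25p_{Folio}.
At p_{Folio} = 24: p_{Quill} = 27.125 + 0.25·24 = 33.125.

33.125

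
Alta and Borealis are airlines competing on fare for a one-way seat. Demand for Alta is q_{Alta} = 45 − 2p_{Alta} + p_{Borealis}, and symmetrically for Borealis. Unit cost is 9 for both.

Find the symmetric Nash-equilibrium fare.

21

Alta's profit: π = (p_{Alta} − 9)(45 − 2p_{Alta} + p_{Borealis}).
∂π/∂p_{Alta} = 63 − 4p_{Alta} + p_{Borealis} = 0 ⇒ p_{Alta} = 15.75 + 0.25p_{Borealis}.
By symmetry p_{Borealis} = p_{Alta}; substituting into the reaction function, 0.75p_{Alta} = 15.75 and p_{Alta} = 21.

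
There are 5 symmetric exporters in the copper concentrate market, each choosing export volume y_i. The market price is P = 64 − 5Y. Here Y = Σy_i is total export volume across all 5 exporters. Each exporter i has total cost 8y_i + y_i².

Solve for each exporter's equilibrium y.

1.75

A representative exporter's profit is π_i = y_i(64 − 5Y) − 8y_i − y_i², with Y = y_i + Σ_{j≠i} y_j.
First-order condition: 56 − 12y_i − 5Σ_{j≠i} y_j = 0.
Imposing symmetry (y_j = y for all j) turns Σ_{j≠i} y_j into 4y, so 56 = 32y and y = 1.75.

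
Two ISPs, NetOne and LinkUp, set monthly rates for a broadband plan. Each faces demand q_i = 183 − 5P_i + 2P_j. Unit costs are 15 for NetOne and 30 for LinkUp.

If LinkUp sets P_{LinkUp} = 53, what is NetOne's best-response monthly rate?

36.4

NetOne's profit: π = (P_{NetOne} − 15)(183 − 5P_{NetOne} + 2P_{LinkUp}).
∂π/∂P_{NetOne} = 258 − 10P_{NetOne} + 2P_{LinkUp} = 0 ⇒ P_{NetOne} = 25.8 + 0.2P_{LinkUp}.
At P_{LinkUp} = 53: P_{NetOne} = 25.8 + 0.2·53 = 36.4.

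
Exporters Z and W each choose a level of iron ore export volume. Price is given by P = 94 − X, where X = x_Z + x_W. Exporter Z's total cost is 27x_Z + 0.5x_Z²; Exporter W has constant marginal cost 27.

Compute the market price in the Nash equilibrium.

53.8

Exporter Z's profit: π = x_Z(94 − (x_Z + x_W)) − 27x_Z − 0.5x_Z².
∂π/∂x_Z = 67 − 3x_Z − x_W = 0, so x_Z = 67/3 − (1/3)x_W.
For W: ∂π/∂x_W = 67 − 2x_W − x_Z = 0 ⇒ x_W = 33.5 − 0.5x_Z.
Plugging x_W into Z's best response: x_Z = 67/3 − (1/3)(33.5 − 0.5x_Z) ⇒ (5/6)x_Z = 67/6, so x_Z = 13.4.
Then x_W = 33.5 − 0.5·13.4 = 26.8.
Equilibrium price: P = 94 − 40.2 = 53.8.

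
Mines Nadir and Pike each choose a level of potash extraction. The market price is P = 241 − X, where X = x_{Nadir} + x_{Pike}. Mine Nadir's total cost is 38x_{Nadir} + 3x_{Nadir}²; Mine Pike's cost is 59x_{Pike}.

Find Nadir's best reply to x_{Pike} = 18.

23.125

Mine Nadir's profit: π = x_{Nadir}(241 − (x_{Nadir} + x_{Pike})) − 38x_{Nadir} − 3x_{Nadir}².
∂π/∂x_{Nadir} = 203 − 8x_{Nadir} − x_{Pike} = 0, so x_{Nadir} = 25.375 − 0.125x_{Pike}.
At x_{Pike} = 18: x_{Nadir} = 25.375 − 0.125·18 = 23.125.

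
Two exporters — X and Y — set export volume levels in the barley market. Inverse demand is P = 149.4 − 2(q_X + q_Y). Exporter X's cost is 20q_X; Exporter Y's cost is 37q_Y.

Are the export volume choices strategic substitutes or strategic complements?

strategic substitutes

Exporter X's profit: π = q_X(149.4 − 2(q_X + q_Y)) − 20q_X.
∂π/∂q_X = 129.4 − 4q_X − 2q_Y = 0, so q_X = 32.35 − 0.5q_Y.
The best-response slope dq_X/dq_Y = −0.5 < 0: the reaction function is downward-sloping, so the choices are strategic substitutes.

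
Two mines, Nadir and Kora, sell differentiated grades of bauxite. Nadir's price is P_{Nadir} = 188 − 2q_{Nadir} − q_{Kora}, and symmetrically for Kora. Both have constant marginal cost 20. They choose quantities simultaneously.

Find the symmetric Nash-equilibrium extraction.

33.6

Mine Nadir's profit: π = q_{Nadir}(188 − 2q_{Nadir} − q_{Kora}) − 20q_{Nadir}.
∂π/∂q_{Nadir} = 168 − 4q_{Nadir} − q_{Kora} = 0 ⇒ q_{Nadir} = 42 − 0.25q_{Kora}.
By symmetry q_{Kora} = q_{Nadir}; substituting into the reaction function, 1.25q_{Nadir} = 42 and q_{Nadir} = 33.6.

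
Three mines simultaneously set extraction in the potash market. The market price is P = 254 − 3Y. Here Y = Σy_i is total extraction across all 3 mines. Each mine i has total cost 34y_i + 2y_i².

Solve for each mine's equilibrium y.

13.75

A representative mine's profit is π_i = y_i(254 − 3Y) − 34y_i − 2y_i², with Y = y_i + Σ_{j≠i} y_j.
First-order condition: 220 − 10y_i − 3Σ_{j≠i} y_j = 0.
In a symmetric equilibrium every mine chooses the same y, so Σ_{j≠i} y_j = 2y. The condition becomes 220 − 16y = 0, giving y = 220/16 = 13.75.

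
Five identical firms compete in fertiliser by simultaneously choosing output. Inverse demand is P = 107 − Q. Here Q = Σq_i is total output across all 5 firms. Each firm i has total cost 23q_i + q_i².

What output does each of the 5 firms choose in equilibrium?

A representative firm's profit is π_i = q_i(107 − Q) − 23q_i − q_i², with Q = q_i + Σ_{j≠i} q_j.
First-order condition: 84 − 4q_i − Σ_{j≠i} q_j = 0.
In a symmetric equilibrium every firm chooses the same q, so Σ_{j≠i} q_j = 4q. The condition becomes 84 − 8q = 0, giving q = 84/8 = 10.5.

10.5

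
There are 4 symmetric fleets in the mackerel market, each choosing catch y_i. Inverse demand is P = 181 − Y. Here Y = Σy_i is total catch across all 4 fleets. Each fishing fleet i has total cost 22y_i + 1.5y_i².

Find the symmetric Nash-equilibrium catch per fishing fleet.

A representative fishing fleet's profit is π_i = y_i(181 − Y) − 22y_i − 1.5y_i², with Y = y_i + Σ_{j≠i} y_j.
First-order condition: 159 − 5y_i − Σ_{j≠i} y_j = 0.
Imposing symmetry (y_j = y for all j) turns Σ_{j≠i} y_j into 3y, so 159 = 8y and y = 19.875.

19.875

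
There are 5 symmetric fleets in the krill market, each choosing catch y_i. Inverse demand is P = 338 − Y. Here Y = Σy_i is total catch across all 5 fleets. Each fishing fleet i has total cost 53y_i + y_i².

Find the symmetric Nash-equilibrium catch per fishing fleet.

35.625

A representative fishing fleet's profit is π_i = y_i(338 − Y) − 53y_i − y_i², with Y = y_i + Σ_{j≠i} y_j.
First-order condition: 285 − 4y_i − Σ_{j≠i} y_j = 0.
Imposing symmetry (y_j = y for all j) turns Σ_{j≠i} y_j into 4y, so 285 = 8y and y = 35.625.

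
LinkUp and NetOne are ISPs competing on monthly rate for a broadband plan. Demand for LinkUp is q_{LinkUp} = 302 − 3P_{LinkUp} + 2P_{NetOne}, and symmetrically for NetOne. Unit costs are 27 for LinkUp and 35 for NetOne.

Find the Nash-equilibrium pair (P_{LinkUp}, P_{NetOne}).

97.25, 100.25

LinkUp's profit: π = (P_{LinkUp} − 27)(302 − 3P_{LinkUp} + 2P_{NetOne}).
∂π/∂P_{LinkUp} = 383 − 6P_{LinkUp} + 2P_{NetOne} = 0 ⇒ P_{LinkUp} = 383/6 + (1/3)P_{NetOne}.
Similarly P_{NetOne} = 407/6 + (1/3)P_{LinkUp}.
Plugging P_{NetOne} into LinkUp's best response: P_{LinkUp} = 383/6 + (1/3)(407/6 + (1/3)P_{LinkUp}) ⇒ (8/9)P_{LinkUp} = 778/9, so P_{LinkUp} = 97.25.
Then P_{NetOne} = 407/6 + (1/3)·97.25 = 100.25.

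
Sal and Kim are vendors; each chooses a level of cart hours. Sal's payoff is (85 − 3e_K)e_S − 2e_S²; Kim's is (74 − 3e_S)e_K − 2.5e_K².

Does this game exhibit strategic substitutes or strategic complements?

strategic substitutes

Expanding Sal's payoff: 85e_S − 3e_Ke_S − 2e_S².
∂π/∂e_S = 85 − 3e_K − 4e_S = 0, so e_S = 21.25 − 0.75e_K.
The best-response slope de_S/de_K = −0.75 < 0: the reaction function is downward-sloping, so the choices are strategic substitutes.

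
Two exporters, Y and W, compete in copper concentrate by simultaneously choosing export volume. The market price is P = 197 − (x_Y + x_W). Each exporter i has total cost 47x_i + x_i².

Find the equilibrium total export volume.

60

Exporter Y's profit: π = x_Y(197 − (x_Y + x_W)) − 47x_Y − x_Y².
∂π/∂x_Y = 150 − 4x_Y − x_W = 0, so x_Y = 37.5 − 0.25x_W.
Setting x_Y = x_W in the reaction function: x_Y = 37.5 − 0.25x_Y, so x_Y = 37.5 / 1.25 = 30.
Total export volume: 30 + 30 = 60.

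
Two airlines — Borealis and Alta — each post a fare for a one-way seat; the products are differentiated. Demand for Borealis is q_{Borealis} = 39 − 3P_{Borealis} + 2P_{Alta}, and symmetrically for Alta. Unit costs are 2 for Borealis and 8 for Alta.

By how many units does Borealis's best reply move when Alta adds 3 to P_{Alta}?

Borealis's profit: π = (P_{Borealis} − 2)(39 − 3P_{Borealis} + 2P_{Alta}).
∂π/∂P_{Borealis} = 45 − 6P_{Borealis} + 2P_{Alta} = 0 ⇒ P_{Borealis} = 7.5 + (1/3)P_{Alta}.
The reaction-function slope is 1/3, so a 3-unit rise in P_{Alta} moves P_{Borealis} by 1/3 × 3 = 1. Borealis's best response rises — the actions are strategic complements.

1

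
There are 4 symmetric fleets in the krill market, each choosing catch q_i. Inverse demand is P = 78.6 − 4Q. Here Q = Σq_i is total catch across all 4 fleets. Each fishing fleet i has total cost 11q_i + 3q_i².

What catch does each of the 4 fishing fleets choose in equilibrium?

2.6

A representative fishing fleet's profit is π_i = q_i(78.6 − 4Q) − 11q_i − 3q_i², with Q = q_i + Σ_{j≠i} q_j.
First-order condition: 67.6 − 14q_i − 4Σ_{j≠i} q_j = 0.
Imposing symmetry (q_j = q for all j) turns Σ_{j≠i} q_j into 3q, so 67.6 = 26q and q = 2.6.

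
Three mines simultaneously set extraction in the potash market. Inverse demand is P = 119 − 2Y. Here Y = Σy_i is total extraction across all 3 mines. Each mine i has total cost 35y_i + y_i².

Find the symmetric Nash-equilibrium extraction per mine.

A representative mine's profit is π_i = y_i(119 − 2Y) − 35y_i − y_i², with Y = y_i + Σ_{j≠i} y_j.
First-order condition: 84 − 6y_i − 2Σ_{j≠i} y_j = 0.
With identical mines, set every y_j = y: then 84 − 6y − 4y = 0, i.e. y = 84/10 = 8.4.

8.4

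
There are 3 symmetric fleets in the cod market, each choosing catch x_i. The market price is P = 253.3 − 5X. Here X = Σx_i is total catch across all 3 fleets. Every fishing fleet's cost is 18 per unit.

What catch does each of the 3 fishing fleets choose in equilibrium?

A representative fishing fleet's profit is π_i = x_i(253.3 − 5X) − 18x_i, with X = x_i + Σ_{j≠i} x_j.
First-order condition: 235.3 − 10x_i − 5Σ_{j≠i} x_j = 0.
With identical fishing fleets, set every x_j = x: then 235.3 − 10x − 10x = 0, i.e. x = 235.3/20 = 11.765.

11.765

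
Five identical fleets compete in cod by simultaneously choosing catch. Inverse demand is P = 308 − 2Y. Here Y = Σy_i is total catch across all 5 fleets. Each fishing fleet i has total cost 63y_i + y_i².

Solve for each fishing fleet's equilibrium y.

17.5

A representative fishing fleet's profit is π_i = y_i(308 − 2Y) − 63y_i − y_i², with Y = y_i + Σ_{j≠i} y_j.
First-order condition: 245 − 6y_i − 2Σ_{j≠i} y_j = 0.
Imposing symmetry (y_j = y for all j) turns Σ_{j≠i} y_j into 4y, so 245 = 14y and y = 17.5.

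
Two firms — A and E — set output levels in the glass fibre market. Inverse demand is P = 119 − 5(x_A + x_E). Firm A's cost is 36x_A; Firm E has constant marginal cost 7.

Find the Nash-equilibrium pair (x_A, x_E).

3.6, 9.4

Firm A's profit: π = x_A(119 − 5(x_A + x_E)) − 36x_A.
∂π/∂x_A = 83 − 10x_A − 5x_E = 0, so x_A = 8.3 − 0.5x_E.
By the same steps for E: x_E = 11.2 − 0.5x_A.
Substituting the second reaction function into the first: x_A = 8.3 − 0.5(11.2 − 0.5x_A), which gives 0.75x_A = 2.7 ⇒ x_A = 3.6.
Then x_E = 11.2 − 0.5·3.6 = 9.4.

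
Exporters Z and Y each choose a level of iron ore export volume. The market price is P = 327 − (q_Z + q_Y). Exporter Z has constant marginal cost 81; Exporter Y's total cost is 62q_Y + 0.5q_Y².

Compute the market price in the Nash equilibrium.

Exporter Z's profit: π = q_Z(327 − (q_Z + q_Y)) − 81q_Z.
∂π/∂q_Z = 246 − 2q_Z − q_Y = 0, so q_Z = 123 − 0.5q_Y.
For Y: ∂π/∂q_Y = 265 − 3q_Y − q_Z = 0 ⇒ q_Y = 265/3 − (1/3)q_Z.
Plugging q_Y into Z's best response: q_Z = 123 − 0.5(265/3 − (1/3)q_Z) ⇒ (5/6)q_Z = 473/6, so q_Z = 94.6.
Then q_Y = 265/3 − (1/3)·94.6 = 56.8.
Equilibrium price: P = 327 − 151.4 = 175.6.

175.6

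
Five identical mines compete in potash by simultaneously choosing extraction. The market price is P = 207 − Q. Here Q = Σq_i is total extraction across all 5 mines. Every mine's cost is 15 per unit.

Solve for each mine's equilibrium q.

A representative mine's profit is π_i = q_i(207 − Q) − 15q_i, with Q = q_i + Σ_{j≠i} q_j.
First-order condition: 192 − 2q_i − Σ_{j≠i} q_j = 0.
With identical mines, set every q_j = q: then 192 − 2q − 4q = 0, i.e. q = 192/6 = 32.

32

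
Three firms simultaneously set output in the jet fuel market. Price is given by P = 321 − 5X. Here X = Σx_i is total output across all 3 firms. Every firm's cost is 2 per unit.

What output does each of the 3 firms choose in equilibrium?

15.95

A representative firm's profit is π_i = x_i(321 − 5X) − 2x_i, with X = x_i + Σ_{j≠i} x_j.
First-order condition: 319 − 10x_i − 5Σ_{j≠i} x_j = 0.
With identical firms, set every x_j = x: then 319 − 10x − 10x = 0, i.e. x = 319/20 = 15.95.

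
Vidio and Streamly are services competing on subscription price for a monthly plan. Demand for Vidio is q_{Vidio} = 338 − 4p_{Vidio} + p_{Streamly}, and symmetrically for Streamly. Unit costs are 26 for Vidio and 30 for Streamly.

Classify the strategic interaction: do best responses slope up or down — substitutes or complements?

Vidio's profit: π = (p_{Vidio} − 26)(338 − 4p_{Vidio} + p_{Streamly}).
∂π/∂p_{Vidio} = 442 − 8p_{Vidio} + p_{Streamly} = 0 ⇒ p_{Vidio} = 55.25 + 0.125p_{Streamly}.
The best-response slope dp_{Vidio}/dp_{Streamly} = 0.125 > 0: the reaction function is upward-sloping, so the choices are strategic complements.

strategic complements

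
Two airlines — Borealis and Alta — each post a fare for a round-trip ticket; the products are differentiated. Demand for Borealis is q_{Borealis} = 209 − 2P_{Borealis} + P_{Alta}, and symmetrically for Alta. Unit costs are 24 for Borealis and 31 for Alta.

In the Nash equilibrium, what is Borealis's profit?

7837.52

Borealis's profit: π = (P_{Borealis} − 24)(209 − 2P_{Borealis} + P_{Alta}).
∂π/∂P_{Borealis} = 257 − 4P_{Borealis} + P_{Alta} = 0 ⇒ P_{Borealis} = 64.25 + 0.25P_{Alta}.
Similarly P_{Alta} = 67.75 + 0.25P_{Borealis}.
Solving the two reaction functions simultaneously: (1 − (0.25)(0.25))P_{Borealis} = 64.25 + 0.25·67.75, so 0.9375P_{Borealis} = 81.1875 and P_{Borealis} = 86.6.
Then P_{Alta} = 67.75 + 0.25·86.6 = 89.4.
q_{Borealis} = 209 − 2·86.6 + 89.4 = 125.2.
Profit = (86.6 − 24)·125.2 = 7837.52.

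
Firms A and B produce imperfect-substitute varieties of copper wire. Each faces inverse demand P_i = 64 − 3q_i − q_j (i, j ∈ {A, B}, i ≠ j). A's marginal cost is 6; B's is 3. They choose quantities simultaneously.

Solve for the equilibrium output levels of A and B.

8.2, 8.8

Firm A's profit: π = q_A(64 − 3q_A − q_B) − 6q_A.
∂π/∂q_A = 58 − 6q_A − q_B = 0 ⇒ q_A = 29/3 − (1/6)q_B.
Similarly q_B = 61/6 − (1/6)q_A.
Plugging q_B into A's best response: q_A = 29/3 − (1/6)(61/6 − (1/6)q_A) ⇒ (35/36)q_A = 287/36, so q_A = 8.2.
Then q_B = 61/6 − (1/6)·8.2 = 8.8.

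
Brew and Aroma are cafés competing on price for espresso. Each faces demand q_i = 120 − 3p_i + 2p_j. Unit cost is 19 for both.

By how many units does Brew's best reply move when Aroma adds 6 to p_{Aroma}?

Brew's profit: π = (p_{Brew} − 19)(120 − 3p_{Brew} + 2p_{Aroma}).
∂π/∂p_{Brew} = 177 − 6p_{Brew} + 2p_{Aroma} = 0 ⇒ p_{Brew} = 29.5 + (1/3)p_{Aroma}.
The reaction-function slope is 1/3, so a 6-unit rise in p_{Aroma} moves p_{Brew} by 1/3 × 6 = 2. Brew's best response rises — the actions are strategic complements.

2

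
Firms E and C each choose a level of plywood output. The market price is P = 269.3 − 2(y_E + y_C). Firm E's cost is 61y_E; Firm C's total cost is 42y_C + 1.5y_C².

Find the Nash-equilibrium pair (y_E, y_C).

Firm E's profit: π = y_E(269.3 − 2(y_E + y_C)) − 61y_E.
∂π/∂y_E = 208.3 − 4y_E − 2y_C = 0, so y_E = 52.075 − 0.5y_C.
For C: ∂π/∂y_C = 227.3 − 7y_C − 2y_E = 0 ⇒ y_C = 2273/70 − (2/7)y_E.
Substituting the second reaction function into the first: y_E = 52.075 − 0.5(2273/70 − (2/7)y_E), which gives (6/7)y_E = 2007/56 ⇒ y_E = 41.8125.
Then y_C = 2273/70 − (2/7)·41.8125 = 20.525.

41.8125, 20.525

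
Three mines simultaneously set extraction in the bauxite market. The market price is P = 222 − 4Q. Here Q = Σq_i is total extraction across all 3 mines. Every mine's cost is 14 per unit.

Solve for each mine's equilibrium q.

13

A representative mine's profit is π_i = q_i(222 − 4Q) − 14q_i, with Q = q_i + Σ_{j≠i} q_j.
First-order condition: 208 − 8q_i − 4Σ_{j≠i} q_j = 0.
With identical mines, set every q_j = q: then 208 − 8q − 8q = 0, i.e. q = 208/16 = 13.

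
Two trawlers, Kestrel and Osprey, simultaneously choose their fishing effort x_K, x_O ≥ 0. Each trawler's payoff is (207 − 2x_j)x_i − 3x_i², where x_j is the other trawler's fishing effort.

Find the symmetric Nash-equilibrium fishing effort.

25.875

Kestrel's payoff is (207 − 2x_O)x_K − 3x_K².
∂π/∂x_K = 207 − 2x_O − 6x_K = 0, so x_K = 34.5 − (1/3)x_O.
Setting x_K = x_O in the reaction function: x_K = 34.5 − (1/3)x_K, so x_K = 34.5 / (4/3) = 25.875.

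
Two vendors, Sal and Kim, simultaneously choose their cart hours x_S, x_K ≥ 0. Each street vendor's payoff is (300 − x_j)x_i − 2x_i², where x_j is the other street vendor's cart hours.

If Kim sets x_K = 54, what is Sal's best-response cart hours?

Sal's payoff is (300 − x_K)x_S − 2x_S².
∂π/∂x_S = 300 − x_K − 4x_S = 0, so x_S = 75 − 0.25x_K.
At x_K = 54: x_S = 75 − 0.25·54 = 61.5.

61.5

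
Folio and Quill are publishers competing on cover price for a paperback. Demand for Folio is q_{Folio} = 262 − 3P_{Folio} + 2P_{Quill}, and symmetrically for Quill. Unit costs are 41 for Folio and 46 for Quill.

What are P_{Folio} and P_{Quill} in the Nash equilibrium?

97.1875, 99.0625

Folio's profit: π = (P_{Folio} − 41)(262 − 3P_{Folio} + 2P_{Quill}).
∂π/∂P_{Folio} = 385 − 6P_{Folio} + 2P_{Quill} = 0 ⇒ P_{Folio} = 385/6 + (1/3)P_{Quill}.
Similarly P_{Quill} = 200/3 + (1/3)P_{Folio}.
Plugging P_{Quill} into Folio's best response: P_{Folio} = 385/6 + (1/3)(200/3 + (1/3)P_{Folio}) ⇒ (8/9)P_{Folio} = 1555/18, so P_{Folio} = 97.1875.
Then P_{Quill} = 200/3 + (1/3)·97.1875 = 99.0625.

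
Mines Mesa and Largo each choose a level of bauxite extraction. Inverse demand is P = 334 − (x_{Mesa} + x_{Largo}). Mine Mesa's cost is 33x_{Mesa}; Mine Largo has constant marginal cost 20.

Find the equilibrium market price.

129

Mine Mesa's profit: π = x_{Mesa}(334 − (x_{Mesa} + x_{Largo})) − 33x_{Mesa}.
∂π/∂x_{Mesa} = 301 − 2x_{Mesa} − x_{Largo} = 0, so x_{Mesa} = 150.5 − 0.5x_{Largo}.
By the same steps for Largo: x_{Largo} = 157 − 0.5x_{Mesa}.
Solving the two reaction functions simultaneously: (1 − (−0.5)(−0.5))x_{Mesa} = 150.5 − 0.5·157, so 0.75x_{Mesa} = 72 and x_{Mesa} = 96.
Then x_{Largo} = 157 − 0.5·96 = 109.
Equilibrium price: P = 334 − 205 = 129.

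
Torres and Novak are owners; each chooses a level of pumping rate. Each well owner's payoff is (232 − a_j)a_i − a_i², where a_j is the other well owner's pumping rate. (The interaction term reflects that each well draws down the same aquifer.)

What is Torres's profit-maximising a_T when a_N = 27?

102.5

Torres's payoff is (232 − a_N)a_T − a_T².
∂π/∂a_T = 232 − a_N − 2a_T = 0, so a_T = 116 − 0.5a_N.
At a_N = 27: a_T = 116 − 0.5·27 = 102.5.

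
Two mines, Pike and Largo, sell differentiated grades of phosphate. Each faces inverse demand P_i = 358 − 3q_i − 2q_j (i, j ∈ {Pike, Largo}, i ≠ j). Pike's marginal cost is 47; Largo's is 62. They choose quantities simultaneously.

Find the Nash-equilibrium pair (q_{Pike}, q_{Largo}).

Mine Pike's profit: π = q_{Pike}(358 − 3q_{Pike} − 2q_{Largo}) − 47q_{Pike}.
∂π/∂q_{Pike} = 311 − 6q_{Pike} − 2q_{Largo} = 0 ⇒ q_{Pike} = 311/6 − (1/3)q_{Largo}.
Similarly q_{Largo} = 148/3 − (1/3)q_{Pike}.
Plugging q_{Largo} into Pike's best response: q_{Pike} = 311/6 − (1/3)(148/3 − (1/3)q_{Pike}) ⇒ (8/9)q_{Pike} = 637/18, so q_{Pike} = 39.8125.
Then q_{Largo} = 148/3 − (1/3)·39.8125 = 36.0625.

39.8125, 36.0625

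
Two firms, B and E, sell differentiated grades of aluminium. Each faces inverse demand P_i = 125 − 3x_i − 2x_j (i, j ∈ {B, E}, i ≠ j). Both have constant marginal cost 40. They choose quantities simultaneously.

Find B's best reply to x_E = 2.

13.5

Firm B's profit: π = x_B(125 − 3x_B − 2x_E) − 40x_B.
∂π/∂x_B = 85 − 6x_B − 2x_E = 0 ⇒ x_B = 85/6 − (1/3)x_E.
At x_E = 2: x_B = 85/6 − (1/3)·2 = 13.5.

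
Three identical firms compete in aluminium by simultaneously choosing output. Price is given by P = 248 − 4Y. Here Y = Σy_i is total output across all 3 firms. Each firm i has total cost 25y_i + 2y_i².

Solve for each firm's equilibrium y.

A representative firm's profit is π_i = y_i(248 − 4Y) − 25y_i − 2y_i², with Y = y_i + Σ_{j≠i} y_j.
First-order condition: 223 − 12y_i − 4Σ_{j≠i} y_j = 0.
Imposing symmetry (y_j = y for all j) turns Σ_{j≠i} y_j into 2y, so 223 = 20y and y = 11.15.

11.15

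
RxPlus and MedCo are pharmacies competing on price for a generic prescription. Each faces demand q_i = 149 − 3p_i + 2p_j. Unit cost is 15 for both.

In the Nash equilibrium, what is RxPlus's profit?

3366.75

RxPlus's profit: π = (p_{RxPlus} − 15)(149 − 3p_{RxPlus} + 2p_{MedCo}).
∂π/∂p_{RxPlus} = 194 − 6p_{RxPlus} + 2p_{MedCo} = 0 ⇒ p_{RxPlus} = 97/3 + (1/3)p_{MedCo}.
By symmetry p_{MedCo} = p_{RxPlus}; substituting into the reaction function, (2/3)p_{RxPlus} = 97/3 and p_{RxPlus} = 48.5.
q_{RxPlus} = 149 − 3·48.5 + 2·48.5 = 100.5.
Profit = (48.5 − 15)·100.5 = 3366.75.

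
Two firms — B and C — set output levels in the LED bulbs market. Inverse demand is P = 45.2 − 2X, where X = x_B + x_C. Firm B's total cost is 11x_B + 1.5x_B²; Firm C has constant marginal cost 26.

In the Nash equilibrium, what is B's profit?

Firm B's profit: π = x_B(45.2 − 2(x_B + x_C)) − 11x_B − 1.5x_B².
∂π/∂x_B = 34.2 − 7x_B − 2x_C = 0, so x_B = 171/35 − (2/7)x_C.
For C: ∂π/∂x_C = 19.2 − 4x_C − 2x_B = 0 ⇒ x_C = 4.8 − 0.5x_B.
Substituting the second reaction function into the first: x_B = 171/35 − (2/7)(4.8 − 0.5x_B), which gives (6/7)x_B = 123/35 ⇒ x_B = 4.1.
Then x_C = 4.8 − 0.5·4.1 = 2.75.
Price P = 45.2 − 2·6.85 = 31.5.
B's profit: (31.5 − 11)·4.1 − 1.5(4.1)² = 58.835.

58.835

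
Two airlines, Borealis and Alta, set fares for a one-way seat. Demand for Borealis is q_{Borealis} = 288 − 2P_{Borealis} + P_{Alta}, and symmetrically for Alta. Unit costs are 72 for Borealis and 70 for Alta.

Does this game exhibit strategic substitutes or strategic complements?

strategic complements

Borealis's profit: π = (P_{Borealis} − 72)(288 − 2P_{Borealis} + P_{Alta}).
∂π/∂P_{Borealis} = 432 − 4P_{Borealis} + P_{Alta} = 0 ⇒ P_{Borealis} = 108 + 0.25P_{Alta}.
The best-response slope dP_{Borealis}/dP_{Alta} = 0.25 > 0: the reaction function is upward-sloping, so the choices are strategic complements.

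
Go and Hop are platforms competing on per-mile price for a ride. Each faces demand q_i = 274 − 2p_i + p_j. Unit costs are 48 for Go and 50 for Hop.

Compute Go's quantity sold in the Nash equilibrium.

151.2

Go's profit: π = (p_{Go} − 48)(274 − 2p_{Go} + p_{Hop}).
∂π/∂p_{Go} = 370 − 4p_{Go} + p_{Hop} = 0 ⇒ p_{Go} = 92.5 + 0.25p_{Hop}.
Similarly p_{Hop} = 93.5 + 0.25p_{Go}.
Solving the two reaction functions simultaneously: (1 − (0.25)(0.25))p_{Go} = 92.5 + 0.25·93.5, so 0.9375p_{Go} = 115.875 and p_{Go} = 123.6.
Then p_{Hop} = 93.5 + 0.25·123.6 = 124.4.
q_{Go} = 274 − 2·123.6 + 124.4 = 151.2.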